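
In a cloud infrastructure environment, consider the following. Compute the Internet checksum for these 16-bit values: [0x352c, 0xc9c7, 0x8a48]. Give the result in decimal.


Given words: [0x352c, 0xc9c7, 0x8a48]
Step 1: Sum all words
Raw sum = 13612 + 51655 + 35400 = 100667
Step 2: Fold carry: (35131 + 1) = 35132
One's complement = ~35132 & 0xFFFF = 30403

30403


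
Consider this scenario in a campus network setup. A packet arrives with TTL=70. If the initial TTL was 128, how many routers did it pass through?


Given: initial TTL = 128, received TTL = 70
Hops = initial TTL - received TTL
Hops = 128 - 70 = 58

58


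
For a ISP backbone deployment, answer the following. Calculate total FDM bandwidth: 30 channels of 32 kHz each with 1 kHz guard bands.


Given: 30 channels, 32 kHz each, guard = 1 kHz
Channel bandwidth = 30 * 32 = 960 kHz
Guard bands = 29 gaps * 1 kHz = 29 kHz
Total = 960 + 29 = 989 kHz

989


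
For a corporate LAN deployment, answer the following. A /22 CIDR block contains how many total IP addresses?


Given: CIDR prefix /22
Host bits = 32 - 22 = 10
Total addresses = 2^10 = 1024

1024


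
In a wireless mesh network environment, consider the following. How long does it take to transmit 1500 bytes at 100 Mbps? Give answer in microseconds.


Given: packet = 1500 bytes, bandwidth = 100 Mbps
Packet in bits = 1500 * 8 = 12000 bits
Bandwidth = 100 * 10^6 = 100000000 bps
Time = 12000 / 100000000 seconds
Time in us = 12000 * 10^6 / 100000000 = 120

120


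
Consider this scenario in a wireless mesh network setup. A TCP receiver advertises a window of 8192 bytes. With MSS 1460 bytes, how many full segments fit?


Given: RWND = 8192 bytes, MSS = 1460 bytes
Full segments = floor(RWND / MSS)
Full segments = floor(8192 / 1460)
Full segments = floor(5.611) = 5

5


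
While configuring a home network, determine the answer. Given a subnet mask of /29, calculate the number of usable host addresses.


Given: subnet mask /29
Host bits = 32 - 29 = 3
Total addresses = 2^3 = 8
Usable hosts = 8 - 2 (network + broadcast) = 6

6


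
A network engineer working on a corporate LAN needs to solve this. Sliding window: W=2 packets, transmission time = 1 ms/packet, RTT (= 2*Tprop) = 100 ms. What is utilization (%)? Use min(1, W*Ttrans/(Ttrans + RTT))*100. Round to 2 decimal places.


Given: W = 2, Ttrans = 1 ms, RTT = 100 ms (= 2 * Tprop, Tprop = 50 ms)
Cycle time = Ttrans + RTT = 1 + 100 = 101 ms (first packet sent until its ACK returns)
W * Ttrans = 2 * 1 = 2 ms of sending per cycle
W * Ttrans / (Ttrans + RTT) = 2 / 101 = 0.019802
U = min(1, 0.019802) = 0.019802
U% = 1.98%

1.98


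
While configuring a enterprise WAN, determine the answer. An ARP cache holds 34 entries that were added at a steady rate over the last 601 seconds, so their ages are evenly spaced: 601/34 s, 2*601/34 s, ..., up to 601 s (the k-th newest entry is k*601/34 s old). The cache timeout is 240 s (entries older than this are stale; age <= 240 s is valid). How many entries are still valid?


Ages are k * 601/34 s for k = 1..34 (spacing = 17.6765 s).
Entry k is valid iff k * 601/34 <= 240 iff k <= 34 * 240 / 601 = 13.5774
n_valid = floor(13.5774) = 13
(n_stale = 34 - 13 = 21)

13


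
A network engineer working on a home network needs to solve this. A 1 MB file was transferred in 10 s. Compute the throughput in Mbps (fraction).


Given: file = 1 MB, time = 10 s
File in Mb = 1 * 8 = 8 Mb
Throughput = 8 / 10 Mbps
Throughput = 4/5 Mbps

4/5


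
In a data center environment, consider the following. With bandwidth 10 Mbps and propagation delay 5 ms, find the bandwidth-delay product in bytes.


Given: bandwidth = 10 Mbps, delay = 5 ms
BDP in bits = 10 * 10^6 * 5 / 1000
BDP in bits = 50000
BDP in bytes = 50000 / 8 = 6250

6250


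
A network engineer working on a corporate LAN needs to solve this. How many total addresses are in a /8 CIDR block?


Given: CIDR prefix /8
Host bits = 32 - 8 = 24
Total addresses = 2^24 = 16777216

16777216


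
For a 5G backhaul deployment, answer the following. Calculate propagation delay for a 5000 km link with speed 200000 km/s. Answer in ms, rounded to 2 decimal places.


Given: distance = 5000 km, speed = 200000 km/s
Delay = distance / speed = 5000 / 200000 seconds
Delay in ms = 5000 * 1000 / 200000
Delay = 25.0000 ms
Rounded to 2 dp = 25.00 ms

25.00


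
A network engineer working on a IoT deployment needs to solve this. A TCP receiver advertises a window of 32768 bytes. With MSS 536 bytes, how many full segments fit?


Given: RWND = 32768 bytes, MSS = 536 bytes
Full segments = floor(RWND / MSS)
Full segments = floor(32768 / 536)
Full segments = floor(61.1343) = 61

61


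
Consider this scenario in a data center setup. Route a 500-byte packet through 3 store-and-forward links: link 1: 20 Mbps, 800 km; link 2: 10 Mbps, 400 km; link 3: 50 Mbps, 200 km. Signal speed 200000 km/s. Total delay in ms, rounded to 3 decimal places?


Packet = 500 bytes = 4000 bits. Store-and-forward: sum (t_trans + t_prop) per link.
Link 1: t_trans = 4000/(20*10^6) s = 0.2000 ms; t_prop = 800/200000 s = 4.0000 ms; subtotal = 4.2000 ms
Link 2: t_trans = 4000/(10*10^6) s = 0.4000 ms; t_prop = 400/200000 s = 2.0000 ms; subtotal = 2.4000 ms
Link 3: t_trans = 4000/(50*10^6) s = 0.0800 ms; t_prop = 200/200000 s = 1.0000 ms; subtotal = 1.0800 ms
End-to-end = 4.2000 + 2.4000 + 1.0800 = 7.6800 ms -> 7.680 ms (3 dp)

7.680


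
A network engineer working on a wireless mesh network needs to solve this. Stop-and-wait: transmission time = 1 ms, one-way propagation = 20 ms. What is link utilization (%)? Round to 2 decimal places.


Given: Ttrans = 1 ms, Tprop = 20 ms
RTT = 2 * Tprop = 2 * 20 = 40 ms
U = Ttrans / (Ttrans + RTT)
U = 1 / (1 + 40)
U = 1 / 41 = 0.02439
U% = 2.44%

2.44


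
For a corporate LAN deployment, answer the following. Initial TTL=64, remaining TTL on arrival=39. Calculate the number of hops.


Given: initial TTL = 64, received TTL = 39
Hops = initial TTL - received TTL
Hops = 64 - 39 = 25

25


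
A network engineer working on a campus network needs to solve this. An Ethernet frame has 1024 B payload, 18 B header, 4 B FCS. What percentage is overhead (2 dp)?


Given: payload = 1024 B, header = 18 B, trailer = 4 B
Overhead bytes = header + trailer = 18 + 4 = 22
Total frame = payload + overhead = 1024 + 22 = 1046
Overhead % = 22 / 1046 * 100 = 2.1033% -> 2.10% (2 dp)

2.10


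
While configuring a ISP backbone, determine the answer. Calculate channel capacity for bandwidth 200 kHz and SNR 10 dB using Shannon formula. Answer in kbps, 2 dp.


Given: B = 200 kHz, SNR = 10 dB
SNR linear = 10^(10/10) = 10
1 + SNR = 11
log2(11) = 3.4594316186
C = 200 * 1000 * 3.4594316186 = 691886.3237 bps
C = 691.886324 kbps -> 691.89 kbps (2 dp)

691.89


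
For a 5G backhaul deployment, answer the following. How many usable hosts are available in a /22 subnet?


Given: subnet mask /22
Host bits = 32 - 22 = 10
Total addresses = 2^10 = 1024
Usable hosts = 1024 - 2 (network + broadcast) = 1022

1022


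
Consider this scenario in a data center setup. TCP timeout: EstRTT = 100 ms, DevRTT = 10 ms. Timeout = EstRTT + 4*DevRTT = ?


Given: EstRTT = 100 ms, DevRTT = 10 ms
Timeout = EstRTT + 4 * DevRTT
4 * DevRTT = 4 * 10 = 40
Timeout = 100 + 40 = 140 ms

140


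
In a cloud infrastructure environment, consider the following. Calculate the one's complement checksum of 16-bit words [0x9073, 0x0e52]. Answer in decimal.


Given words: [0x9073, 0x0e52]
Step 1: Sum all words
Raw sum = 36979 + 3666 = 40645
One's complement = ~40645 & 0xFFFF = 24890

24890


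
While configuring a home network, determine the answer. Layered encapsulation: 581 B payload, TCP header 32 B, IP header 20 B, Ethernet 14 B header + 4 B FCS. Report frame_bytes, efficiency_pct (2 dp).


TCP segment = 581 + 32 = 613 B
IP packet = 613 + 20 = 633 B
Ethernet frame = 633 + 14 + 4 = 651 B
Efficiency = app / frame = 581 / 651 = 0.892473 = 89.2473% -> 89.25% (2 dp)

651, 89.25


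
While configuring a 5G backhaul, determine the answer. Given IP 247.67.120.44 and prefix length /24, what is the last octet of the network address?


Given: IP = 247.67.120.44, prefix = /24
Subnet mask = 255.255.255.0
Last octet of IP: 44
Last octet of mask: 0
Network last octet = 44 AND 0 = 0

0


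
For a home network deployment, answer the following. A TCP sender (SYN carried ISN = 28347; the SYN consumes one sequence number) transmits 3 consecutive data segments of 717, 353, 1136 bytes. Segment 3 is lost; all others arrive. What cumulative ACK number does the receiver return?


SYN uses sequence number 28347; first data byte = ISN + 1 = 28348.
Segment 1: SEQ = 28348, len = 717 B, covers [28348, 29064]
Segment 2: SEQ = 29065, len = 353 B, covers [29065, 29417]
Segment 3: SEQ = 29418, len = 1136 B, covers [29418, 30553] [LOST]
In-order data received: bytes [28348, 29417] (segments 1..2).
Segment 3 missing -> gap begins at byte 29418.
Cumulative ACK = next expected in-order byte = 28348 + 717 + 353 = 29418

29418


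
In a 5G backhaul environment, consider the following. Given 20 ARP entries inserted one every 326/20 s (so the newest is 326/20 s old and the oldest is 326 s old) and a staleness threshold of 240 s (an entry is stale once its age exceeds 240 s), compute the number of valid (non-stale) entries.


Ages are k * 326/20 s for k = 1..20 (spacing = 16.3000 s).
Entry k is valid iff k * 326/20 <= 240 iff k <= 20 * 240 / 326 = 14.7239
n_valid = floor(14.7239) = 14
(n_stale = 20 - 14 = 6)

14


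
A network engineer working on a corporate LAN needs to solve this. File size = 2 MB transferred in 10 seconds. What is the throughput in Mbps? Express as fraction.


Given: file = 2 MB, time = 10 s
File in Mb = 2 * 8 = 16 Mb
Throughput = 16 / 10 Mbps
Throughput = 8/5 Mbps

8/5


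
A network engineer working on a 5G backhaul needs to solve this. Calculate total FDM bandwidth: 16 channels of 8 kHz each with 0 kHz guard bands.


Given: 16 channels, 8 kHz each, guard = 0 kHz
Channel bandwidth = 16 * 8 = 128 kHz
Guard bands = 15 gaps * 0 kHz = 0 kHz
Total = 128 + 0 = 128 kHz

128


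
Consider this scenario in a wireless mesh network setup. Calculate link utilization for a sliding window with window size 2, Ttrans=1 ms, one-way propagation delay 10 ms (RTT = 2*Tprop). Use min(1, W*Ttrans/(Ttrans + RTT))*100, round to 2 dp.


Given: W = 2, Ttrans = 1 ms, RTT = 20 ms (= 2 * Tprop, Tprop = 10 ms)
Cycle time = Ttrans + RTT = 1 + 20 = 21 ms (first packet sent until its ACK returns)
W * Ttrans = 2 * 1 = 2 ms of sending per cycle
W * Ttrans / (Ttrans + RTT) = 2 / 21 = 0.095238
U = min(1, 0.095238) = 0.095238
U% = 9.52%

9.52


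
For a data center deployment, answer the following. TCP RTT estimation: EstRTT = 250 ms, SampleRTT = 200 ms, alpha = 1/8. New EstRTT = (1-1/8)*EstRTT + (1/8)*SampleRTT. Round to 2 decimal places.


Given: EstRTT = 250 ms, SampleRTT = 200 ms, alpha = 1/8
New EstRTT = (1 - alpha) * EstRTT + alpha * SampleRTT
(7/8) * 250 = 218.75
(1/8) * 200 = 25
New EstRTT = 218.75 + 25 = 243.75 ms -> 243.75 ms (2 dp)

243.75


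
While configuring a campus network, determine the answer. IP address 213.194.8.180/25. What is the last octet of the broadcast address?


Given: IP = 213.194.8.180, prefix = /25
Host bits = 32 - 25 = 7
Network last octet = 180 AND mask = 128
Host part size = 2^7 - 1 = 127
Broadcast last octet = 128 OR 127 = 255

255


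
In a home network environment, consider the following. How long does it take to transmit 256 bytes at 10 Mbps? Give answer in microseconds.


Given: packet = 256 bytes, bandwidth = 10 Mbps
Packet in bits = 256 * 8 = 2048 bits
Bandwidth = 10 * 10^6 = 10000000 bps
Time = 2048 / 10000000 seconds
Time in us = 2048 * 10^6 / 10000000 = 204.8

204.8


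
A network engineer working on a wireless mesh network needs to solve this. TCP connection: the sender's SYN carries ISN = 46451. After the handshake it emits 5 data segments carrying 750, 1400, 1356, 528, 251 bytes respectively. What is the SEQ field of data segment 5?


The SYN occupies sequence number ISN = 46451, so the first data byte is ISN + 1 = 46452.
SEQ of data segment i = (ISN + 1) + sum of payload sizes of segments 1..i-1.
Segment 1: SEQ = 46452, payload = 750 bytes
Segment 2: SEQ = 47202, payload = 1400 bytes
Segment 3: SEQ = 48602, payload = 1356 bytes
Segment 4: SEQ = 49958, payload = 528 bytes
Segment 5: SEQ = 50486, payload = 251 bytes
SEQ of segment 5 = 46452 + 750 + 1400 + 1356 + 528 = 50486

50486


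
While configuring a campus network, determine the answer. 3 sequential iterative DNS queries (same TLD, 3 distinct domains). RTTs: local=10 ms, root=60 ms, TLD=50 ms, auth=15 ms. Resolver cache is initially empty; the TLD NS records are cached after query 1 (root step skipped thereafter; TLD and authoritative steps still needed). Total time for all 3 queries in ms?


Lookup 1 (cold cache): local + root + TLD + auth = 10 + 60 + 50 + 15 = 135 ms
Lookups 2..3 (TLD NS cached -> skip root; new domain -> still ask TLD and auth): local + TLD + auth = 10 + 50 + 15 = 75 ms each
Remaining 2 lookups: 2 * 75 = 150 ms
Total = 135 + 150 = 285 ms

285


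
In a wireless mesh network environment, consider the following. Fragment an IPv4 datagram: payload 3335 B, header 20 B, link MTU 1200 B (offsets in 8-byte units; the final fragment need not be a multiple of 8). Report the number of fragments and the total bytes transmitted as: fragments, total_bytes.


Max data per non-final fragment = floor((MTU - header)/8)*8 = floor((1200 - 20)/8)*8 = floor(1180/8)*8 = 1176 B
Final fragment needs no 8-byte alignment: it can carry up to MTU - header = 1180 B
Non-final fragments needed = ceil((payload - 1180) / 1176) = ceil(2155/1176) = ceil(1.8325) = 2
Number of fragments = 2 + 1 = 3
Fragment sizes (data): 2 * 1176 B + 983 B (last, 983 <= 1180 OK)
Total bytes sent = payload + n_frags * header = 3335 + 3*20 = 3335 + 60 = 3395 B

3, 3395


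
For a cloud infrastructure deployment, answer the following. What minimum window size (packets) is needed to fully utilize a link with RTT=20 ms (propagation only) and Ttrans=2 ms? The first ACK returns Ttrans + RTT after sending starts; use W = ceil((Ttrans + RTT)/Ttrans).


Given: Ttrans = 2 ms, RTT = 20 ms (= 2 * Tprop, Tprop = 10 ms)
Time until first ACK returns = Ttrans + RTT = 2 + 20 = 22 ms
Need W * Ttrans >= Ttrans + RTT  ->  W >= (Ttrans + RTT) / Ttrans
(Ttrans + RTT) / Ttrans = 22 / 2 = 11
W_min = ceil(11) = 11

11


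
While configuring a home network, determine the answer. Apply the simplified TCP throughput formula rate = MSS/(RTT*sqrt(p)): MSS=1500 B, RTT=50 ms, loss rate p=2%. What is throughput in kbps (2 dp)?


Given: MSS = 1500 bytes, RTT = 50 ms, loss = 2%
RTT in seconds = 50 / 1000 = 0.05
Loss rate = 2% = 0.02
sqrt(loss) = sqrt(0.02) = 0.141421356237
Throughput (bytes/s) = 1500 / (0.05 * 0.141421356237) = 212132.0344
Throughput (kbps) = 212132.0344 * 8 / 1000 = 1697.056275 -> 1697.06 kbps (2 dp)

1697.06


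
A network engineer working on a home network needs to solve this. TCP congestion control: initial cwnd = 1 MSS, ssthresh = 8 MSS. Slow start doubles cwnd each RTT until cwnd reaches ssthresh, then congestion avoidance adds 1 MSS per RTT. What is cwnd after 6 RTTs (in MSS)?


RTT 0: cwnd = 1 MSS (initial)
RTT 1: cwnd = 2 MSS (slow start, doubled)
RTT 2: cwnd = 4 MSS (slow start, doubled)
RTT 3: cwnd = 8 MSS (slow start, doubled)
RTT 4: cwnd = 9 MSS (congestion avoidance, +1)
RTT 5: cwnd = 10 MSS (congestion avoidance, +1)
RTT 6: cwnd = 11 MSS (congestion avoidance, +1)

11


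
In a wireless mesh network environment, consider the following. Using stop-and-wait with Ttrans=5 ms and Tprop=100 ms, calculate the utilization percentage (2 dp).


Given: Ttrans = 5 ms, Tprop = 100 ms
RTT = 2 * Tprop = 2 * 100 = 200 ms
U = Ttrans / (Ttrans + RTT)
U = 5 / (5 + 200)
U = 5 / 205 = 0.02439
U% = 2.44%

2.44


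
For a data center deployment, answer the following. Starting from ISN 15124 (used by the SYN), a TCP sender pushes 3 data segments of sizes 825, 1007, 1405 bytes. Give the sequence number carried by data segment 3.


The SYN occupies sequence number ISN = 15124, so the first data byte is ISN + 1 = 15125.
SEQ of data segment i = (ISN + 1) + sum of payload sizes of segments 1..i-1.
Segment 1: SEQ = 15125, payload = 825 bytes
Segment 2: SEQ = 15950, payload = 1007 bytes
Segment 3: SEQ = 16957, payload = 1405 bytes
SEQ of segment 3 = 15125 + 825 + 1007 = 16957

16957


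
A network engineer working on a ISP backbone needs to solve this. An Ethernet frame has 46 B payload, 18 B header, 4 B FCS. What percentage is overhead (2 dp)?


Given: payload = 46 B, header = 18 B, trailer = 4 B
Overhead bytes = header + trailer = 18 + 4 = 22
Total frame = payload + overhead = 46 + 22 = 68
Overhead % = 22 / 68 * 100 = 32.3529% -> 32.35% (2 dp)

32.35


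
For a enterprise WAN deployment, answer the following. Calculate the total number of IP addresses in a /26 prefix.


Given: CIDR prefix /26
Host bits = 32 - 26 = 6
Total addresses = 2^6 = 64

64


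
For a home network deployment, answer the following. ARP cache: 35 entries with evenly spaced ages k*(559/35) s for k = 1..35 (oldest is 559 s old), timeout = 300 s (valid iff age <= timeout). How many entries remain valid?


Ages are k * 559/35 s for k = 1..35 (spacing = 15.9714 s).
Entry k is valid iff k * 559/35 <= 300 iff k <= 35 * 300 / 559 = 18.7835
n_valid = floor(18.7835) = 18
(n_stale = 35 - 18 = 17)

18


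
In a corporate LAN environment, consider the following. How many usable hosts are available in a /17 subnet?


Given: subnet mask /17
Host bits = 32 - 17 = 15
Total addresses = 2^15 = 32768
Usable hosts = 32768 - 2 (network + broadcast) = 32766

32766


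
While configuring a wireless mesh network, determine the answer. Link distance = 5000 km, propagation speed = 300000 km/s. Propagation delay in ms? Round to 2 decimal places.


Given: distance = 5000 km, speed = 300000 km/s
Delay = distance / speed = 5000 / 300000 seconds
Delay in ms = 5000 * 1000 / 300000
Delay = 16.6667 ms
Rounded to 2 dp = 16.67 ms

16.67


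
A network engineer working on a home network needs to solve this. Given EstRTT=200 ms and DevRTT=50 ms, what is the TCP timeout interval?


Given: EstRTT = 200 ms, DevRTT = 50 ms
Timeout = EstRTT + 4 * DevRTT
4 * DevRTT = 4 * 50 = 200
Timeout = 200 + 200 = 400 ms

400


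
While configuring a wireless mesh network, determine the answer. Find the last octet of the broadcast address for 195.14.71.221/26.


Given: IP = 195.14.71.221, prefix = /26
Host bits = 32 - 26 = 6
Network last octet = 221 AND mask = 192
Host part size = 2^6 - 1 = 63
Broadcast last octet = 192 OR 63 = 255

255


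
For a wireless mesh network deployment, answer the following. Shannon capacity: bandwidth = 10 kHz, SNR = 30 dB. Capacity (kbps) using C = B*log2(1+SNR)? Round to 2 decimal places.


Given: B = 10 kHz, SNR = 30 dB
SNR linear = 10^(30/10) = 1000
1 + SNR = 1001
log2(1001) = 9.9672262588
C = 10 * 1000 * 9.9672262588 = 99672.2626 bps
C = 99.672263 kbps -> 99.67 kbps (2 dp)

99.67


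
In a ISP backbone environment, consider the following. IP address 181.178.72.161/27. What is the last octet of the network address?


Given: IP = 181.178.72.161, prefix = /27
Subnet mask = 255.255.255.224
Last octet of IP: 161
Last octet of mask: 224
Network last octet = 161 AND 224 = 160

160


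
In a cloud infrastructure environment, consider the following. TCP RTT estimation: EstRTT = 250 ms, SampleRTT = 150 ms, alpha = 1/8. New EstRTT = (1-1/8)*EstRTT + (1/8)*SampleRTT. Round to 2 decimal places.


Given: EstRTT = 250 ms, SampleRTT = 150 ms, alpha = 1/8
New EstRTT = (1 - alpha) * EstRTT + alpha * SampleRTT
(7/8) * 250 = 218.75
(1/8) * 150 = 18.75
New EstRTT = 218.75 + 18.75 = 237.5 ms -> 237.50 ms (2 dp)

237.50


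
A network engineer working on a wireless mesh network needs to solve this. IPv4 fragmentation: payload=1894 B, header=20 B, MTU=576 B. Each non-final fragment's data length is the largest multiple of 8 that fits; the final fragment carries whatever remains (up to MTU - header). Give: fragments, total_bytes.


Max data per non-final fragment = floor((MTU - header)/8)*8 = floor((576 - 20)/8)*8 = floor(556/8)*8 = 552 B
Final fragment needs no 8-byte alignment: it can carry up to MTU - header = 556 B
Non-final fragments needed = ceil((payload - 556) / 552) = ceil(1338/552) = ceil(2.4239) = 3
Number of fragments = 3 + 1 = 4
Fragment sizes (data): 3 * 552 B + 238 B (last, 238 <= 556 OK)
Total bytes sent = payload + n_frags * header = 1894 + 4*20 = 1894 + 80 = 1974 B

4, 1974


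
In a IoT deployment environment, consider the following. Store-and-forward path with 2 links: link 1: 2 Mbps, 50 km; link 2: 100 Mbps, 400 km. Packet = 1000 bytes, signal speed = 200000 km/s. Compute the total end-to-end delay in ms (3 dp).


Packet = 1000 bytes = 8000 bits. Store-and-forward: sum (t_trans + t_prop) per link.
Link 1: t_trans = 8000/(2*10^6) s = 4.0000 ms; t_prop = 50/200000 s = 0.2500 ms; subtotal = 4.2500 ms
Link 2: t_trans = 8000/(100*10^6) s = 0.0800 ms; t_prop = 400/200000 s = 2.0000 ms; subtotal = 2.0800 ms
End-to-end = 4.2500 + 2.0800 = 6.3300 ms -> 6.330 ms (3 dp)

6.330


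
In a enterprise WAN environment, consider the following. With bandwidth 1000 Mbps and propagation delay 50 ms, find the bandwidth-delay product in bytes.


Given: bandwidth = 1000 Mbps, delay = 50 ms
BDP in bits = 1000 * 10^6 * 50 / 1000
BDP in bits = 50000000
BDP in bytes = 50000000 / 8 = 6250000

6250000


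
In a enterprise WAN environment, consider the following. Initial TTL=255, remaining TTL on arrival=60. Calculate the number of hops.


Given: initial TTL = 255, received TTL = 60
Hops = initial TTL - received TTL
Hops = 255 - 60 = 195

195


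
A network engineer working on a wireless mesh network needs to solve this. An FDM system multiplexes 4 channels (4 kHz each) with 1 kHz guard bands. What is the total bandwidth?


Given: 4 channels, 4 kHz each, guard = 1 kHz
Channel bandwidth = 4 * 4 = 16 kHz
Guard bands = 3 gaps * 1 kHz = 3 kHz
Total = 16 + 3 = 19 kHz

19


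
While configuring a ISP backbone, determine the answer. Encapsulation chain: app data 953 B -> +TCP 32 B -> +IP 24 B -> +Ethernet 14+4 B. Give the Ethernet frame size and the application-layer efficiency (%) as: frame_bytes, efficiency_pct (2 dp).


TCP segment = 953 + 32 = 985 B
IP packet = 985 + 24 = 1009 B
Ethernet frame = 1009 + 14 + 4 = 1027 B
Efficiency = app / frame = 953 / 1027 = 0.927945 = 92.7945% -> 92.79% (2 dp)

1027, 92.79


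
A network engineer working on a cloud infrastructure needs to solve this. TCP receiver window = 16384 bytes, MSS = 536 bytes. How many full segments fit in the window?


Given: RWND = 16384 bytes, MSS = 536 bytes
Full segments = floor(RWND / MSS)
Full segments = floor(16384 / 536)
Full segments = floor(30.5672) = 30

30


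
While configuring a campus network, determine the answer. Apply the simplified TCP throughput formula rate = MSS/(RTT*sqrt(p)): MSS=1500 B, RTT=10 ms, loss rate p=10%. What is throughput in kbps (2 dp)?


Given: MSS = 1500 bytes, RTT = 10 ms, loss = 10%
RTT in seconds = 10 / 1000 = 0.01
Loss rate = 10% = 0.1
sqrt(loss) = sqrt(0.1) = 0.316227766017
Throughput (bytes/s) = 1500 / (0.01 * 0.316227766017) = 474341.6490
Throughput (kbps) = 474341.6490 * 8 / 1000 = 3794.733192 -> 3794.73 kbps (2 dp)

3794.73


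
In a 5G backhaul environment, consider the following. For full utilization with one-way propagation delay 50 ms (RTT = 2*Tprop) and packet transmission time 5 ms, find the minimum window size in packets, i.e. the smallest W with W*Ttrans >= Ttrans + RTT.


Given: Ttrans = 5 ms, RTT = 100 ms (= 2 * Tprop, Tprop = 50 ms)
Time until first ACK returns = Ttrans + RTT = 5 + 100 = 105 ms
Need W * Ttrans >= Ttrans + RTT  ->  W >= (Ttrans + RTT) / Ttrans
(Ttrans + RTT) / Ttrans = 105 / 5 = 21
W_min = ceil(21) = 21

21


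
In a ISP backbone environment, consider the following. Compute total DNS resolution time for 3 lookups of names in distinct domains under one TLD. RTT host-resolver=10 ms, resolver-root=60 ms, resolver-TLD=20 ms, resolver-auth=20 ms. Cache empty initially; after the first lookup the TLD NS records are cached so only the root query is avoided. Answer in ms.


Lookup 1 (cold cache): local + root + TLD + auth = 10 + 60 + 20 + 20 = 110 ms
Lookups 2..3 (TLD NS cached -> skip root; new domain -> still ask TLD and auth): local + TLD + auth = 10 + 20 + 20 = 50 ms each
Remaining 2 lookups: 2 * 50 = 100 ms
Total = 110 + 100 = 210 ms

210


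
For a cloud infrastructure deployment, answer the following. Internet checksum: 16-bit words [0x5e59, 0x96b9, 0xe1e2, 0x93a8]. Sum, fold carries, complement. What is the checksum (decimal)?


Given words: [0x5e59, 0x96b9, 0xe1e2, 0x93a8]
Step 1: Sum all words
Raw sum = 24153 + 38585 + 57826 + 37800 = 158364
Step 2: Fold carry: (27292 + 2) = 27294
One's complement = ~27294 & 0xFFFF = 38241

38241


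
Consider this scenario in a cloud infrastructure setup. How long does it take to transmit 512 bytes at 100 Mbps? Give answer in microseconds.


Given: packet = 512 bytes, bandwidth = 100 Mbps
Packet in bits = 512 * 8 = 4096 bits
Bandwidth = 100 * 10^6 = 100000000 bps
Time = 4096 / 100000000 seconds
Time in us = 4096 * 10^6 / 100000000 = 40.96

40.96


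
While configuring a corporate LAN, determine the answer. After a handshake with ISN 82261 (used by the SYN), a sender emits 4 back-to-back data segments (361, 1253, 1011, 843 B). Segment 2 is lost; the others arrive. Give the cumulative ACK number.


SYN uses sequence number 82261; first data byte = ISN + 1 = 82262.
Segment 1: SEQ = 82262, len = 361 B, covers [82262, 82622]
Segment 2: SEQ = 82623, len = 1253 B, covers [82623, 83875] [LOST]
Segment 3: SEQ = 83876, len = 1011 B, covers [83876, 84886]
Segment 4: SEQ = 84887, len = 843 B, covers [84887, 85729]
In-order data received: bytes [82262, 82622] (segments 1..1).
Segment 2 missing -> gap begins at byte 82623; later segments buffered out of order.
Cumulative ACK = next expected in-order byte = 82262 + 361 = 82623

82623


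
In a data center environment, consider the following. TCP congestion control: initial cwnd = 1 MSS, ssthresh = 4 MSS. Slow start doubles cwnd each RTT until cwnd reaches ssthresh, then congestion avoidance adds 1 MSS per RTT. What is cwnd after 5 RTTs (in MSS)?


RTT 0: cwnd = 1 MSS (initial)
RTT 1: cwnd = 2 MSS (slow start, doubled)
RTT 2: cwnd = 4 MSS (slow start, doubled)
RTT 3: cwnd = 5 MSS (congestion avoidance, +1)
RTT 4: cwnd = 6 MSS (congestion avoidance, +1)
RTT 5: cwnd = 7 MSS (congestion avoidance, +1)

7


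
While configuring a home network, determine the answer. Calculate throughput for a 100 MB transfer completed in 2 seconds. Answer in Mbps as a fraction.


Given: file = 100 MB, time = 2 s
File in Mb = 100 * 8 = 800 Mb
Throughput = 800 / 2 Mbps
Throughput = 400 Mbps

400


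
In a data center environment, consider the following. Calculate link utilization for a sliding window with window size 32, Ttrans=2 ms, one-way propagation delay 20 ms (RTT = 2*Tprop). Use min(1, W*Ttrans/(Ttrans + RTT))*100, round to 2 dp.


Given: W = 32, Ttrans = 2 ms, RTT = 40 ms (= 2 * Tprop, Tprop = 20 ms)
Cycle time = Ttrans + RTT = 2 + 40 = 42 ms (first packet sent until its ACK returns)
W * Ttrans = 32 * 2 = 64 ms of sending per cycle
W * Ttrans / (Ttrans + RTT) = 64 / 42 = 1.523810
U = min(1, 1.523810) = 1.000000
U% = 100.00%

100.00


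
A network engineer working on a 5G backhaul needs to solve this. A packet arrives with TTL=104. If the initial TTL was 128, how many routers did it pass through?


Given: initial TTL = 128, received TTL = 104
Hops = initial TTL - received TTL
Hops = 128 - 104 = 24

24


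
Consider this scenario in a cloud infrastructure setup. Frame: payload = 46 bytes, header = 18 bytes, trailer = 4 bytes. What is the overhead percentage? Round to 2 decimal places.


Given: payload = 46 B, header = 18 B, trailer = 4 B
Overhead bytes = header + trailer = 18 + 4 = 22
Total frame = payload + overhead = 46 + 22 = 68
Overhead % = 22 / 68 * 100 = 32.3529% -> 32.35% (2 dp)

32.35


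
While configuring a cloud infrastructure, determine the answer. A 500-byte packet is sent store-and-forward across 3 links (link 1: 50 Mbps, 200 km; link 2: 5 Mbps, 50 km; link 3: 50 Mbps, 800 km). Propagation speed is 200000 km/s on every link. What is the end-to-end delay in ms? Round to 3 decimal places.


Packet = 500 bytes = 4000 bits. Store-and-forward: sum (t_trans + t_prop) per link.
Link 1: t_trans = 4000/(50*10^6) s = 0.0800 ms; t_prop = 200/200000 s = 1.0000 ms; subtotal = 1.0800 ms
Link 2: t_trans = 4000/(5*10^6) s = 0.8000 ms; t_prop = 50/200000 s = 0.2500 ms; subtotal = 1.0500 ms
Link 3: t_trans = 4000/(50*10^6) s = 0.0800 ms; t_prop = 800/200000 s = 4.0000 ms; subtotal = 4.0800 ms
End-to-end = 1.0800 + 1.0500 + 4.0800 = 6.2100 ms -> 6.210 ms (3 dp)

6.210


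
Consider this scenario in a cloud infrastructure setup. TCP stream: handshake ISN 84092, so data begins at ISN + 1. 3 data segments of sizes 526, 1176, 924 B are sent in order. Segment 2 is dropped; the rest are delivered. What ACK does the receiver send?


SYN uses sequence number 84092; first data byte = ISN + 1 = 84093.
Segment 1: SEQ = 84093, len = 526 B, covers [84093, 84618]
Segment 2: SEQ = 84619, len = 1176 B, covers [84619, 85794] [LOST]
Segment 3: SEQ = 85795, len = 924 B, covers [85795, 86718]
In-order data received: bytes [84093, 84618] (segments 1..1).
Segment 2 missing -> gap begins at byte 84619; later segments buffered out of order.
Cumulative ACK = next expected in-order byte = 84093 + 526 = 84619

84619


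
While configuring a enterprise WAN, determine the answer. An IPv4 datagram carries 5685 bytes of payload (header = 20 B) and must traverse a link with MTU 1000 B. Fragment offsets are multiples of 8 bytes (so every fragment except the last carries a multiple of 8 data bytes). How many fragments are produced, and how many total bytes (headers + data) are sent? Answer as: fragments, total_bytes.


Max data per non-final fragment = floor((MTU - header)/8)*8 = floor((1000 - 20)/8)*8 = floor(980/8)*8 = 976 B
Final fragment needs no 8-byte alignment: it can carry up to MTU - header = 980 B
Non-final fragments needed = ceil((payload - 980) / 976) = ceil(4705/976) = ceil(4.8207) = 5
Number of fragments = 5 + 1 = 6
Fragment sizes (data): 5 * 976 B + 805 B (last, 805 <= 980 OK)
Total bytes sent = payload + n_frags * header = 5685 + 6*20 = 5685 + 120 = 5805 B

6, 5805


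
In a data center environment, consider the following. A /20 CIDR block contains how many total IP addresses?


Given: CIDR prefix /20
Host bits = 32 - 20 = 12
Total addresses = 2^12 = 4096

4096


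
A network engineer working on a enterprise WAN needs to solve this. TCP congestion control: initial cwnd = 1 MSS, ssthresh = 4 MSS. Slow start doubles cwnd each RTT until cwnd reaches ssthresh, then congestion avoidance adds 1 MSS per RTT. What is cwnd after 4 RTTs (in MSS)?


RTT 0: cwnd = 1 MSS (initial)
RTT 1: cwnd = 2 MSS (slow start, doubled)
RTT 2: cwnd = 4 MSS (slow start, doubled)
RTT 3: cwnd = 5 MSS (congestion avoidance, +1)
RTT 4: cwnd = 6 MSS (congestion avoidance, +1)

6


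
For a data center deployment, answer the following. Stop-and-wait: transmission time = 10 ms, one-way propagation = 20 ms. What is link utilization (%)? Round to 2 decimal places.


Given: Ttrans = 10 ms, Tprop = 20 ms
RTT = 2 * Tprop = 2 * 20 = 40 ms
U = Ttrans / (Ttrans + RTT)
U = 10 / (10 + 40)
U = 10 / 50 = 0.2
U% = 20.00%

20.00


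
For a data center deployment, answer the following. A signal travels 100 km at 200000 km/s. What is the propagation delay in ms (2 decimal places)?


Given: distance = 100 km, speed = 200000 km/s
Delay = distance / speed = 100 / 200000 seconds
Delay in ms = 100 * 1000 / 200000
Delay = 0.5000 ms
Rounded to 2 dp = 0.50 ms

0.50


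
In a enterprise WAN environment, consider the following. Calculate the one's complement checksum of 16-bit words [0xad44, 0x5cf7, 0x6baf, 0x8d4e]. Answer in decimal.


Given words: [0xad44, 0x5cf7, 0x6baf, 0x8d4e]
Step 1: Sum all words
Raw sum = 44356 + 23799 + 27567 + 36174 = 131896
Step 2: Fold carry: (824 + 2) = 826
One's complement = ~826 & 0xFFFF = 64709

64709


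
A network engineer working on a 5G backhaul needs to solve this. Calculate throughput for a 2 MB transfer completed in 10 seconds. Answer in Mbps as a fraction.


Given: file = 2 MB, time = 10 s
File in Mb = 2 * 8 = 16 Mb
Throughput = 16 / 10 Mbps
Throughput = 8/5 Mbps

8/5


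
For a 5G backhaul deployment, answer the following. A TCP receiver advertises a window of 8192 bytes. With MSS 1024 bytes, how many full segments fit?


Given: RWND = 8192 bytes, MSS = 1024 bytes
Full segments = floor(RWND / MSS)
Full segments = floor(8192 / 1024)
Full segments = floor(8.0) = 8

8


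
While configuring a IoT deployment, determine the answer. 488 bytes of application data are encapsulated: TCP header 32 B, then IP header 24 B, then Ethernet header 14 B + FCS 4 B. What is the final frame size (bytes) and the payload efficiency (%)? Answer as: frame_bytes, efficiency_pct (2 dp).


TCP segment = 488 + 32 = 520 B
IP packet = 520 + 24 = 544 B
Ethernet frame = 544 + 14 + 4 = 562 B
Efficiency = app / frame = 488 / 562 = 0.868327 = 86.8327% -> 86.83% (2 dp)

562, 86.83


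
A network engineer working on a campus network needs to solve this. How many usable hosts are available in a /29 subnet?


Given: subnet mask /29
Host bits = 32 - 29 = 3
Total addresses = 2^3 = 8
Usable hosts = 8 - 2 (network + broadcast) = 6

6


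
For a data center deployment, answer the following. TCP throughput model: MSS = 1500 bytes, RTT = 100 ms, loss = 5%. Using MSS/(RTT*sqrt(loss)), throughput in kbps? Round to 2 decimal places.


Given: MSS = 1500 bytes, RTT = 100 ms, loss = 5%
RTT in seconds = 100 / 1000 = 0.1
Loss rate = 5% = 0.05
sqrt(loss) = sqrt(0.05) = 0.223606797750
Throughput (bytes/s) = 1500 / (0.1 * 0.223606797750) = 67082.0393
Throughput (kbps) = 67082.0393 * 8 / 1000 = 536.656315 -> 536.66 kbps (2 dp)

536.66


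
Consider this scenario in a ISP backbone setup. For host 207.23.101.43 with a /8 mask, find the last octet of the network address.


Given: IP = 207.23.101.43, prefix = /8
Subnet mask = 255.0.0.0
Last octet of IP: 43
Last octet of mask: 0
Network last octet = 43 AND 0 = 0

0


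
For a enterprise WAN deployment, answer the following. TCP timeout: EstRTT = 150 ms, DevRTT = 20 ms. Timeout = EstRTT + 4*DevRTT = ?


Given: EstRTT = 150 ms, DevRTT = 20 ms
Timeout = EstRTT + 4 * DevRTT
4 * DevRTT = 4 * 20 = 80
Timeout = 150 + 80 = 230 ms

230


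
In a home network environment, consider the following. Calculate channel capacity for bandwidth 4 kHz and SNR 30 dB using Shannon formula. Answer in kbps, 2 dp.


Given: B = 4 kHz, SNR = 30 dB
SNR linear = 10^(30/10) = 1000
1 + SNR = 1001
log2(1001) = 9.9672262588
C = 4 * 1000 * 9.9672262588 = 39868.9050 bps
C = 39.868905 kbps -> 39.87 kbps (2 dp)

39.87


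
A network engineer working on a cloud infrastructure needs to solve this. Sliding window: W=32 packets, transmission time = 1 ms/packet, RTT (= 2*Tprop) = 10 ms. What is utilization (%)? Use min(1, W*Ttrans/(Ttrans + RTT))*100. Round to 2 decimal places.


Given: W = 32, Ttrans = 1 ms, RTT = 10 ms (= 2 * Tprop, Tprop = 5 ms)
Cycle time = Ttrans + RTT = 1 + 10 = 11 ms (first packet sent until its ACK returns)
W * Ttrans = 32 * 1 = 32 ms of sending per cycle
W * Ttrans / (Ttrans + RTT) = 32 / 11 = 2.909091
U = min(1, 2.909091) = 1.000000
U% = 100.00%

100.00


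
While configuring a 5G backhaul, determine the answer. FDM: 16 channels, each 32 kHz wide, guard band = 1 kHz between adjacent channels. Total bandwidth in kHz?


Given: 16 channels, 32 kHz each, guard = 1 kHz
Channel bandwidth = 16 * 32 = 512 kHz
Guard bands = 15 gaps * 1 kHz = 15 kHz
Total = 512 + 15 = 527 kHz

527


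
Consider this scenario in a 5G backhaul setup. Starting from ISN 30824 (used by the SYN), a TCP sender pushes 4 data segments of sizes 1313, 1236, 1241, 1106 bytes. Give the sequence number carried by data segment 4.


The SYN occupies sequence number ISN = 30824, so the first data byte is ISN + 1 = 30825.
SEQ of data segment i = (ISN + 1) + sum of payload sizes of segments 1..i-1.
Segment 1: SEQ = 30825, payload = 1313 bytes
Segment 2: SEQ = 32138, payload = 1236 bytes
Segment 3: SEQ = 33374, payload = 1241 bytes
Segment 4: SEQ = 34615, payload = 1106 bytes
SEQ of segment 4 = 30825 + 1313 + 1236 + 1241 = 34615

34615


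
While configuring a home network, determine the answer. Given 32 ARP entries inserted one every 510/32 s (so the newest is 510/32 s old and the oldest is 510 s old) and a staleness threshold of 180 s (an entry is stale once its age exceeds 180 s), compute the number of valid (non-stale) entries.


Ages are k * 510/32 s for k = 1..32 (spacing = 15.9375 s).
Entry k is valid iff k * 510/32 <= 180 iff k <= 32 * 180 / 510 = 11.2941
n_valid = floor(11.2941) = 11
(n_stale = 32 - 11 = 21)

11


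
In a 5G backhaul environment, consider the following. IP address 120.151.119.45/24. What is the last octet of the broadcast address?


Given: IP = 120.151.119.45, prefix = /24
Host bits = 32 - 24 = 8
Network last octet = 45 AND mask = 0
Host part size = 2^8 - 1 = 255
Broadcast last octet = 0 OR 255 = 255

255


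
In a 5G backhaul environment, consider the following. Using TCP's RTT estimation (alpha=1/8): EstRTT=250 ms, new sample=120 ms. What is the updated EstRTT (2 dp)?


Given: EstRTT = 250 ms, SampleRTT = 120 ms, alpha = 1/8
New EstRTT = (1 - alpha) * EstRTT + alpha * SampleRTT
(7/8) * 250 = 218.75
(1/8) * 120 = 15
New EstRTT = 218.75 + 15 = 233.75 ms -> 233.75 ms (2 dp)

233.75


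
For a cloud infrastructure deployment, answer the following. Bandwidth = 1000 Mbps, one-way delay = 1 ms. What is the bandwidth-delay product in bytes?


Given: bandwidth = 1000 Mbps, delay = 1 ms
BDP in bits = 1000 * 10^6 * 1 / 1000
BDP in bits = 1000000
BDP in bytes = 1000000 / 8 = 125000

125000


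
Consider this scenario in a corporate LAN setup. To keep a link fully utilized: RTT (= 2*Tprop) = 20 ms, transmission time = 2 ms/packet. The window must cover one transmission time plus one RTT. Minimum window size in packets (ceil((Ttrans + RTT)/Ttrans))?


Given: Ttrans = 2 ms, RTT = 20 ms (= 2 * Tprop, Tprop = 10 ms)
Time until first ACK returns = Ttrans + RTT = 2 + 20 = 22 ms
Need W * Ttrans >= Ttrans + RTT  ->  W >= (Ttrans + RTT) / Ttrans
(Ttrans + RTT) / Ttrans = 22 / 2 = 11
W_min = ceil(11) = 11

11


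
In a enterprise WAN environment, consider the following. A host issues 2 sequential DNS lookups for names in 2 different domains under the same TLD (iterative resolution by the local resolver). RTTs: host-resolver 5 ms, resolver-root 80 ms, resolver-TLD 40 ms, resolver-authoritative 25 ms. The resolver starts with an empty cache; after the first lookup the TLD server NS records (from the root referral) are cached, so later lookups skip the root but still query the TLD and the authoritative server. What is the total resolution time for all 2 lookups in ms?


Lookup 1 (cold cache): local + root + TLD + auth = 5 + 80 + 40 + 25 = 150 ms
Lookups 2..2 (TLD NS cached -> skip root; new domain -> still ask TLD and auth): local + TLD + auth = 5 + 40 + 25 = 70 ms each
Remaining 1 lookups: 1 * 70 = 70 ms
Total = 150 + 70 = 220 ms

220


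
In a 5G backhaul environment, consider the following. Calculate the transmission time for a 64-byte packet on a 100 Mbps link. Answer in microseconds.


Given: packet = 64 bytes, bandwidth = 100 Mbps
Packet in bits = 64 * 8 = 512 bits
Bandwidth = 100 * 10^6 = 100000000 bps
Time = 512 / 100000000 seconds
Time in us = 512 * 10^6 / 100000000 = 5.12

5.12


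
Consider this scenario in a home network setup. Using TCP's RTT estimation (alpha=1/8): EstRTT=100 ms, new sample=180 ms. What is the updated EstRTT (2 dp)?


Given: EstRTT = 100 ms, SampleRTT = 180 ms, alpha = 1/8
New EstRTT = (1 - alpha) * EstRTT + alpha * SampleRTT
(7/8) * 100 = 87.5
(1/8) * 180 = 22.5
New EstRTT = 87.5 + 22.5 = 110 ms -> 110.00 ms (2 dp)

110.00
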